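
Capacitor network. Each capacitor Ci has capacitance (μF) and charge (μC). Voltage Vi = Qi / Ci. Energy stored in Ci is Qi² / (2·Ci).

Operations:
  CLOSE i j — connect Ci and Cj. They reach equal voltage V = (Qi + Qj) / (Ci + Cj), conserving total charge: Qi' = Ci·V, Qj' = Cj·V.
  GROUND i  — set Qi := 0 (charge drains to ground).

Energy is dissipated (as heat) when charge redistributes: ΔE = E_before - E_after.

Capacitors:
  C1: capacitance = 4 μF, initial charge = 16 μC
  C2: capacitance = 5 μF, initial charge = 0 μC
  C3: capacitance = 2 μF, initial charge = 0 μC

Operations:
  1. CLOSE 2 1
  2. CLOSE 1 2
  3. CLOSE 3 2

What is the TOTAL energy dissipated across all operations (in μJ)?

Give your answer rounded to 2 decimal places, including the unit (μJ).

Answer: 20.04 μJ

Derivation:
Initial: C1(4μF, Q=16μC, V=4.00V), C2(5μF, Q=0μC, V=0.00V), C3(2μF, Q=0μC, V=0.00V)
Op 1: CLOSE 2-1: Q_total=16.00, C_total=9.00, V=1.78; Q2=8.89, Q1=7.11; dissipated=17.778
Op 2: CLOSE 1-2: Q_total=16.00, C_total=9.00, V=1.78; Q1=7.11, Q2=8.89; dissipated=0.000
Op 3: CLOSE 3-2: Q_total=8.89, C_total=7.00, V=1.27; Q3=2.54, Q2=6.35; dissipated=2.257
Total dissipated: 20.035 μJ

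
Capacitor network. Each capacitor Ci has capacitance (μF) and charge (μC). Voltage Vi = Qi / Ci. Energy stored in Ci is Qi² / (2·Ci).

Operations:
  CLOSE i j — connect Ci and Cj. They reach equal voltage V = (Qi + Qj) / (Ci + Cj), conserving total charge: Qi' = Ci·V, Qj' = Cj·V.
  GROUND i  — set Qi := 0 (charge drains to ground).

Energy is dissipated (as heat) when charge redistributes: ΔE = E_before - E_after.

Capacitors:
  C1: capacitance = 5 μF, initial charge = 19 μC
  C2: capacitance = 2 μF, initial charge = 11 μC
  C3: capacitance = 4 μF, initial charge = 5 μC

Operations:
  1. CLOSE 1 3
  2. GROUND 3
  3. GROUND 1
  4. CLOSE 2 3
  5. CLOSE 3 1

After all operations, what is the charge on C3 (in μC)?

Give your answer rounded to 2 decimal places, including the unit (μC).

Initial: C1(5μF, Q=19μC, V=3.80V), C2(2μF, Q=11μC, V=5.50V), C3(4μF, Q=5μC, V=1.25V)
Op 1: CLOSE 1-3: Q_total=24.00, C_total=9.00, V=2.67; Q1=13.33, Q3=10.67; dissipated=7.225
Op 2: GROUND 3: Q3=0; energy lost=14.222
Op 3: GROUND 1: Q1=0; energy lost=17.778
Op 4: CLOSE 2-3: Q_total=11.00, C_total=6.00, V=1.83; Q2=3.67, Q3=7.33; dissipated=20.167
Op 5: CLOSE 3-1: Q_total=7.33, C_total=9.00, V=0.81; Q3=3.26, Q1=4.07; dissipated=3.735
Final charges: Q1=4.07, Q2=3.67, Q3=3.26

Answer: 3.26 μC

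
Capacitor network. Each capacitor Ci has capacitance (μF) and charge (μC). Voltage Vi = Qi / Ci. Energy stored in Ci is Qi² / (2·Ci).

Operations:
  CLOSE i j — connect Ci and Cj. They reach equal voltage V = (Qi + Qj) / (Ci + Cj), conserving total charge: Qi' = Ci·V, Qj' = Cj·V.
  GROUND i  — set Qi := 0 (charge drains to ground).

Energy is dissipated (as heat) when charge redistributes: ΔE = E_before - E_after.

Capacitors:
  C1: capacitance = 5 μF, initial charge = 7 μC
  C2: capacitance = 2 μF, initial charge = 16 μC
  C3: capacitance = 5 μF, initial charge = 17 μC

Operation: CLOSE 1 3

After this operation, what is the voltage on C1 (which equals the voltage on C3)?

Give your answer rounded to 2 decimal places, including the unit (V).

Answer: 2.40 V

Derivation:
Initial: C1(5μF, Q=7μC, V=1.40V), C2(2μF, Q=16μC, V=8.00V), C3(5μF, Q=17μC, V=3.40V)
Op 1: CLOSE 1-3: Q_total=24.00, C_total=10.00, V=2.40; Q1=12.00, Q3=12.00; dissipated=5.000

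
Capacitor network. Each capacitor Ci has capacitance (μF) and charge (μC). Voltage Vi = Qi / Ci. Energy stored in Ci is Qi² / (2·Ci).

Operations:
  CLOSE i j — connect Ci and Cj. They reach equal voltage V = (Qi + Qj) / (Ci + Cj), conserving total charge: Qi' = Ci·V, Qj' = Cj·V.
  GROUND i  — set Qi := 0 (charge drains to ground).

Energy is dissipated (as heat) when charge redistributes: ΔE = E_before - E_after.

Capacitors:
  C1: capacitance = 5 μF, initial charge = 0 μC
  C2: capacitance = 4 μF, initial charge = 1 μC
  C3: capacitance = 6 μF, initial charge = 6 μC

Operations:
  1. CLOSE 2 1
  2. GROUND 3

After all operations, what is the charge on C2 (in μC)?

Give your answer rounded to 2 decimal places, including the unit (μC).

Answer: 0.44 μC

Derivation:
Initial: C1(5μF, Q=0μC, V=0.00V), C2(4μF, Q=1μC, V=0.25V), C3(6μF, Q=6μC, V=1.00V)
Op 1: CLOSE 2-1: Q_total=1.00, C_total=9.00, V=0.11; Q2=0.44, Q1=0.56; dissipated=0.069
Op 2: GROUND 3: Q3=0; energy lost=3.000
Final charges: Q1=0.56, Q2=0.44, Q3=0.00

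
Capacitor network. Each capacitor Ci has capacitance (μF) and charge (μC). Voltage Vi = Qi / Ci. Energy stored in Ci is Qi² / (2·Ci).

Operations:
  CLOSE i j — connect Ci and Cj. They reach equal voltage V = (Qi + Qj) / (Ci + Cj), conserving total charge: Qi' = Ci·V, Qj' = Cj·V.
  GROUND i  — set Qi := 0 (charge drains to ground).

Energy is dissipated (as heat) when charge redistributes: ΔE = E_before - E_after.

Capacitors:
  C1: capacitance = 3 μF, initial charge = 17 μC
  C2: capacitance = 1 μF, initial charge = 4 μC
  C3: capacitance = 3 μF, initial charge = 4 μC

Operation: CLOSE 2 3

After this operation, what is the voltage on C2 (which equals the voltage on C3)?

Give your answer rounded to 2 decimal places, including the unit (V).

Answer: 2.00 V

Derivation:
Initial: C1(3μF, Q=17μC, V=5.67V), C2(1μF, Q=4μC, V=4.00V), C3(3μF, Q=4μC, V=1.33V)
Op 1: CLOSE 2-3: Q_total=8.00, C_total=4.00, V=2.00; Q2=2.00, Q3=6.00; dissipated=2.667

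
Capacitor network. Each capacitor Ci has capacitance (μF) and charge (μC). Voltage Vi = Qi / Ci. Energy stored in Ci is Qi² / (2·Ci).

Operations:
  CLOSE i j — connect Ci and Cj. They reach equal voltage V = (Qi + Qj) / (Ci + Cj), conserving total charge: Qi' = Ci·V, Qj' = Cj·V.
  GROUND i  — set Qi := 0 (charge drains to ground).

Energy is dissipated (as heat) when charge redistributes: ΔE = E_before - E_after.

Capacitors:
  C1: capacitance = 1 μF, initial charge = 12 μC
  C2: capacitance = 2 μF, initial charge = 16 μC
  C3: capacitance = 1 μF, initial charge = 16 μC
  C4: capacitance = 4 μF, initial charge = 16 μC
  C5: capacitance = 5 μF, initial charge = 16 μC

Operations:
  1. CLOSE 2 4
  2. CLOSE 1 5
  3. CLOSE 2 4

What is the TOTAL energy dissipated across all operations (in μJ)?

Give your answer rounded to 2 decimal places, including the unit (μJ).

Initial: C1(1μF, Q=12μC, V=12.00V), C2(2μF, Q=16μC, V=8.00V), C3(1μF, Q=16μC, V=16.00V), C4(4μF, Q=16μC, V=4.00V), C5(5μF, Q=16μC, V=3.20V)
Op 1: CLOSE 2-4: Q_total=32.00, C_total=6.00, V=5.33; Q2=10.67, Q4=21.33; dissipated=10.667
Op 2: CLOSE 1-5: Q_total=28.00, C_total=6.00, V=4.67; Q1=4.67, Q5=23.33; dissipated=32.267
Op 3: CLOSE 2-4: Q_total=32.00, C_total=6.00, V=5.33; Q2=10.67, Q4=21.33; dissipated=0.000
Total dissipated: 42.933 μJ

Answer: 42.93 μJ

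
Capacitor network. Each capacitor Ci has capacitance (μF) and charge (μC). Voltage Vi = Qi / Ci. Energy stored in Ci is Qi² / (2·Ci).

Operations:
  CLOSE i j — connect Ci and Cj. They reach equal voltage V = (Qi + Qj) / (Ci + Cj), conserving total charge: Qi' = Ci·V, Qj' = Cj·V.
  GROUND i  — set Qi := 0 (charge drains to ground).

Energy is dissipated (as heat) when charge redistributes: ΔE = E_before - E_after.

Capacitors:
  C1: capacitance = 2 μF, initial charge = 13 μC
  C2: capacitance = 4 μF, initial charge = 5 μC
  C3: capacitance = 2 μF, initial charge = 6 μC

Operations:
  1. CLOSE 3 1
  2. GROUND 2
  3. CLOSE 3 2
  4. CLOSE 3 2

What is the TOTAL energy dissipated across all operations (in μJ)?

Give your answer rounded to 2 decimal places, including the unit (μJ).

Initial: C1(2μF, Q=13μC, V=6.50V), C2(4μF, Q=5μC, V=1.25V), C3(2μF, Q=6μC, V=3.00V)
Op 1: CLOSE 3-1: Q_total=19.00, C_total=4.00, V=4.75; Q3=9.50, Q1=9.50; dissipated=6.125
Op 2: GROUND 2: Q2=0; energy lost=3.125
Op 3: CLOSE 3-2: Q_total=9.50, C_total=6.00, V=1.58; Q3=3.17, Q2=6.33; dissipated=15.042
Op 4: CLOSE 3-2: Q_total=9.50, C_total=6.00, V=1.58; Q3=3.17, Q2=6.33; dissipated=0.000
Total dissipated: 24.292 μJ

Answer: 24.29 μJ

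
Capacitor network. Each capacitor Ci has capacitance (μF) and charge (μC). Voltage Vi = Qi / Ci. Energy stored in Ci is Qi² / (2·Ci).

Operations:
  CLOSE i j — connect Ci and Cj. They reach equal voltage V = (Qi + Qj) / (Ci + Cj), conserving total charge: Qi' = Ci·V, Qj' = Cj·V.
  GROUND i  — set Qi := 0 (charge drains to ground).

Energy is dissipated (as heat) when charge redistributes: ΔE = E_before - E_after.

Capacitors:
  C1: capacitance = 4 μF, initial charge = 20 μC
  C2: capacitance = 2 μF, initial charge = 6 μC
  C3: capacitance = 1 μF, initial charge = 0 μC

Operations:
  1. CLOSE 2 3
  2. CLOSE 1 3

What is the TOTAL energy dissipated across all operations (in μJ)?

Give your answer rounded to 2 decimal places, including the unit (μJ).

Initial: C1(4μF, Q=20μC, V=5.00V), C2(2μF, Q=6μC, V=3.00V), C3(1μF, Q=0μC, V=0.00V)
Op 1: CLOSE 2-3: Q_total=6.00, C_total=3.00, V=2.00; Q2=4.00, Q3=2.00; dissipated=3.000
Op 2: CLOSE 1-3: Q_total=22.00, C_total=5.00, V=4.40; Q1=17.60, Q3=4.40; dissipated=3.600
Total dissipated: 6.600 μJ

Answer: 6.60 μJ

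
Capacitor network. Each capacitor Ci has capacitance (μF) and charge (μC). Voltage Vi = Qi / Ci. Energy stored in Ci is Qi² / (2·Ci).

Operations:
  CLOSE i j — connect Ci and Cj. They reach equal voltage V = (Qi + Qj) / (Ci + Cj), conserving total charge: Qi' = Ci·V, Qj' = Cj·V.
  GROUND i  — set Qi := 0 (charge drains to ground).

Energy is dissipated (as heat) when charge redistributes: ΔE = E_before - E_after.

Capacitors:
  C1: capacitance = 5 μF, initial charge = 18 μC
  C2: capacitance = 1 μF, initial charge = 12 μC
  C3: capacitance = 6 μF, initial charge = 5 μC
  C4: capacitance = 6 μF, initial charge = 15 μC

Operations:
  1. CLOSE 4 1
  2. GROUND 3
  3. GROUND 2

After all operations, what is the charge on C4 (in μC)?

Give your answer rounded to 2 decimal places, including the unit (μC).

Answer: 18.00 μC

Derivation:
Initial: C1(5μF, Q=18μC, V=3.60V), C2(1μF, Q=12μC, V=12.00V), C3(6μF, Q=5μC, V=0.83V), C4(6μF, Q=15μC, V=2.50V)
Op 1: CLOSE 4-1: Q_total=33.00, C_total=11.00, V=3.00; Q4=18.00, Q1=15.00; dissipated=1.650
Op 2: GROUND 3: Q3=0; energy lost=2.083
Op 3: GROUND 2: Q2=0; energy lost=72.000
Final charges: Q1=15.00, Q2=0.00, Q3=0.00, Q4=18.00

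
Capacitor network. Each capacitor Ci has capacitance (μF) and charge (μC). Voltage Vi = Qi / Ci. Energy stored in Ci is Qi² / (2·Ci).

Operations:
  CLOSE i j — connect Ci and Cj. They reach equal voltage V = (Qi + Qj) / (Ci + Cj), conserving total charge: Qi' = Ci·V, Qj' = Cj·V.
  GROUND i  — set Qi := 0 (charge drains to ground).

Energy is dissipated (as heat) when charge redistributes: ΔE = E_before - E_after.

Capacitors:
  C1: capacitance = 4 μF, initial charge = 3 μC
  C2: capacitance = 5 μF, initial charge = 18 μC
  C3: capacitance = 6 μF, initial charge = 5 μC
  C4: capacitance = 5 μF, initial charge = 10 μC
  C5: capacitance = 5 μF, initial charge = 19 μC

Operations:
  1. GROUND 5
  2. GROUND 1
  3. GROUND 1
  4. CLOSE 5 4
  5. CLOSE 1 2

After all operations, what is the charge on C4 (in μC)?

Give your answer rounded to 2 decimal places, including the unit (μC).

Initial: C1(4μF, Q=3μC, V=0.75V), C2(5μF, Q=18μC, V=3.60V), C3(6μF, Q=5μC, V=0.83V), C4(5μF, Q=10μC, V=2.00V), C5(5μF, Q=19μC, V=3.80V)
Op 1: GROUND 5: Q5=0; energy lost=36.100
Op 2: GROUND 1: Q1=0; energy lost=1.125
Op 3: GROUND 1: Q1=0; energy lost=0.000
Op 4: CLOSE 5-4: Q_total=10.00, C_total=10.00, V=1.00; Q5=5.00, Q4=5.00; dissipated=5.000
Op 5: CLOSE 1-2: Q_total=18.00, C_total=9.00, V=2.00; Q1=8.00, Q2=10.00; dissipated=14.400
Final charges: Q1=8.00, Q2=10.00, Q3=5.00, Q4=5.00, Q5=5.00

Answer: 5.00 μC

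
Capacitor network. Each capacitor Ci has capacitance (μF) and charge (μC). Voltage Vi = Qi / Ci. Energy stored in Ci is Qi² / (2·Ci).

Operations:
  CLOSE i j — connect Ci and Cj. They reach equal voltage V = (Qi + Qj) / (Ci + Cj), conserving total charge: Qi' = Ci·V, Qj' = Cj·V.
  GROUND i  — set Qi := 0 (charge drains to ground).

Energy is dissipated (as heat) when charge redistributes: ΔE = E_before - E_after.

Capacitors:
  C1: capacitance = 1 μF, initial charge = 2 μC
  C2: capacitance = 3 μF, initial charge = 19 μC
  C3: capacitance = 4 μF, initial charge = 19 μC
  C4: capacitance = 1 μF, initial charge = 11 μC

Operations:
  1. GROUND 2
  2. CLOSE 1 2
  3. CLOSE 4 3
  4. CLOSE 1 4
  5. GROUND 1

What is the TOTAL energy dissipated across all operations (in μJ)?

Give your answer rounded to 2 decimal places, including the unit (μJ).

Initial: C1(1μF, Q=2μC, V=2.00V), C2(3μF, Q=19μC, V=6.33V), C3(4μF, Q=19μC, V=4.75V), C4(1μF, Q=11μC, V=11.00V)
Op 1: GROUND 2: Q2=0; energy lost=60.167
Op 2: CLOSE 1-2: Q_total=2.00, C_total=4.00, V=0.50; Q1=0.50, Q2=1.50; dissipated=1.500
Op 3: CLOSE 4-3: Q_total=30.00, C_total=5.00, V=6.00; Q4=6.00, Q3=24.00; dissipated=15.625
Op 4: CLOSE 1-4: Q_total=6.50, C_total=2.00, V=3.25; Q1=3.25, Q4=3.25; dissipated=7.562
Op 5: GROUND 1: Q1=0; energy lost=5.281
Total dissipated: 90.135 μJ

Answer: 90.14 μJ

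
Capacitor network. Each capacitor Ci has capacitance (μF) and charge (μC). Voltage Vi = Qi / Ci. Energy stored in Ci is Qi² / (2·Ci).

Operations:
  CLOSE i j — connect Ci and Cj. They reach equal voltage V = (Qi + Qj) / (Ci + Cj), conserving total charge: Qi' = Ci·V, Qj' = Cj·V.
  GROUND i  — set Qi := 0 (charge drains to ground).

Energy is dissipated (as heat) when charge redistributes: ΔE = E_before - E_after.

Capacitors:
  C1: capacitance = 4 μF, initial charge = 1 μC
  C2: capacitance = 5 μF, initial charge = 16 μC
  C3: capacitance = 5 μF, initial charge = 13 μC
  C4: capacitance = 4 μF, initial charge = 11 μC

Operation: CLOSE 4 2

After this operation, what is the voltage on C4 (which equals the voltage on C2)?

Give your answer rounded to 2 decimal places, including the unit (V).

Initial: C1(4μF, Q=1μC, V=0.25V), C2(5μF, Q=16μC, V=3.20V), C3(5μF, Q=13μC, V=2.60V), C4(4μF, Q=11μC, V=2.75V)
Op 1: CLOSE 4-2: Q_total=27.00, C_total=9.00, V=3.00; Q4=12.00, Q2=15.00; dissipated=0.225

Answer: 3.00 V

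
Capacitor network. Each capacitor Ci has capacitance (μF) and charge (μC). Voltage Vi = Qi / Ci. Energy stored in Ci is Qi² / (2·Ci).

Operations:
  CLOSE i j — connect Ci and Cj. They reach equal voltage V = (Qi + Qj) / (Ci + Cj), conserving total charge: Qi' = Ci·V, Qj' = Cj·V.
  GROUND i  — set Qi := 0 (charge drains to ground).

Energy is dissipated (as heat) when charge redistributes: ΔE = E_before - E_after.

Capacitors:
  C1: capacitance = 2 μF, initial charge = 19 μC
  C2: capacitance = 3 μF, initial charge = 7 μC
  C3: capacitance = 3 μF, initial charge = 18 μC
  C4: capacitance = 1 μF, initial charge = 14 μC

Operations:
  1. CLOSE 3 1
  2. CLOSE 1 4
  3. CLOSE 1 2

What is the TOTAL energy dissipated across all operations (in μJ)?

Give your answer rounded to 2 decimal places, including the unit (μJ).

Answer: 53.55 μJ

Derivation:
Initial: C1(2μF, Q=19μC, V=9.50V), C2(3μF, Q=7μC, V=2.33V), C3(3μF, Q=18μC, V=6.00V), C4(1μF, Q=14μC, V=14.00V)
Op 1: CLOSE 3-1: Q_total=37.00, C_total=5.00, V=7.40; Q3=22.20, Q1=14.80; dissipated=7.350
Op 2: CLOSE 1-4: Q_total=28.80, C_total=3.00, V=9.60; Q1=19.20, Q4=9.60; dissipated=14.520
Op 3: CLOSE 1-2: Q_total=26.20, C_total=5.00, V=5.24; Q1=10.48, Q2=15.72; dissipated=31.683
Total dissipated: 53.553 μJ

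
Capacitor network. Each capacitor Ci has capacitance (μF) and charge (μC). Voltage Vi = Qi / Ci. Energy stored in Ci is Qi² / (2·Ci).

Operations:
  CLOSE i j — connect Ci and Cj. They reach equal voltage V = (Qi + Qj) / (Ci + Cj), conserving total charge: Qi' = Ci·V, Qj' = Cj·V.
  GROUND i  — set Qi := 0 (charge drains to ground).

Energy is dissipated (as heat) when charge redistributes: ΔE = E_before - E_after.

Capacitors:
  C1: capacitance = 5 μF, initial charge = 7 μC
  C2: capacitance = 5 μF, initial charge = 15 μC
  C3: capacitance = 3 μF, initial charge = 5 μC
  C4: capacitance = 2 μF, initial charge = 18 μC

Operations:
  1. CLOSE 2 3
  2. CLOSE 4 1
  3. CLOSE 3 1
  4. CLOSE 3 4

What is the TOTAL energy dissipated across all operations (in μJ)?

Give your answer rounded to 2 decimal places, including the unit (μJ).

Answer: 44.10 μJ

Derivation:
Initial: C1(5μF, Q=7μC, V=1.40V), C2(5μF, Q=15μC, V=3.00V), C3(3μF, Q=5μC, V=1.67V), C4(2μF, Q=18μC, V=9.00V)
Op 1: CLOSE 2-3: Q_total=20.00, C_total=8.00, V=2.50; Q2=12.50, Q3=7.50; dissipated=1.667
Op 2: CLOSE 4-1: Q_total=25.00, C_total=7.00, V=3.57; Q4=7.14, Q1=17.86; dissipated=41.257
Op 3: CLOSE 3-1: Q_total=25.36, C_total=8.00, V=3.17; Q3=9.51, Q1=15.85; dissipated=1.076
Op 4: CLOSE 3-4: Q_total=16.65, C_total=5.00, V=3.33; Q3=9.99, Q4=6.66; dissipated=0.097
Total dissipated: 44.097 μJ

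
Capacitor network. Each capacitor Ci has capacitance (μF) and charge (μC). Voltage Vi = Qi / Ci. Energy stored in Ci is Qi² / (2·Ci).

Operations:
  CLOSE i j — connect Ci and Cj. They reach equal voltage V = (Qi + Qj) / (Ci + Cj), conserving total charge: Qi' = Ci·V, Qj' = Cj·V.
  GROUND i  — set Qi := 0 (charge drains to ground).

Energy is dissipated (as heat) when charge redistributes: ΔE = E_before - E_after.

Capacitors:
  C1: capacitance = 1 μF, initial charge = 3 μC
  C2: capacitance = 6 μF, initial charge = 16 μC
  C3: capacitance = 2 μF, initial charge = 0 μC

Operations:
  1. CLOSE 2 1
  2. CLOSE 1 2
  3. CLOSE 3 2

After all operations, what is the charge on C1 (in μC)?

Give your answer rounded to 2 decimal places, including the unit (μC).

Answer: 2.71 μC

Derivation:
Initial: C1(1μF, Q=3μC, V=3.00V), C2(6μF, Q=16μC, V=2.67V), C3(2μF, Q=0μC, V=0.00V)
Op 1: CLOSE 2-1: Q_total=19.00, C_total=7.00, V=2.71; Q2=16.29, Q1=2.71; dissipated=0.048
Op 2: CLOSE 1-2: Q_total=19.00, C_total=7.00, V=2.71; Q1=2.71, Q2=16.29; dissipated=0.000
Op 3: CLOSE 3-2: Q_total=16.29, C_total=8.00, V=2.04; Q3=4.07, Q2=12.21; dissipated=5.526
Final charges: Q1=2.71, Q2=12.21, Q3=4.07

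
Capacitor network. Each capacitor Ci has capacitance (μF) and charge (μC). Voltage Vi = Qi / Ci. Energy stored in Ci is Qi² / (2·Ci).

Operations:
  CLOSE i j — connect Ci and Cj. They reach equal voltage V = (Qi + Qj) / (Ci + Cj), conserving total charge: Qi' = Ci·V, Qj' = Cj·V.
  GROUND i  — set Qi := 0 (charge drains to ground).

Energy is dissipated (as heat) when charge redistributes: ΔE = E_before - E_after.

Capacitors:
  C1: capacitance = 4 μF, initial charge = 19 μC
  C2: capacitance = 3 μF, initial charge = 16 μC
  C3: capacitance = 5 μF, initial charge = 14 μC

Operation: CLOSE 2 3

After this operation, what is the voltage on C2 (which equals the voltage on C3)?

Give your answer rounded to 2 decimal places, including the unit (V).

Answer: 3.75 V

Derivation:
Initial: C1(4μF, Q=19μC, V=4.75V), C2(3μF, Q=16μC, V=5.33V), C3(5μF, Q=14μC, V=2.80V)
Op 1: CLOSE 2-3: Q_total=30.00, C_total=8.00, V=3.75; Q2=11.25, Q3=18.75; dissipated=6.017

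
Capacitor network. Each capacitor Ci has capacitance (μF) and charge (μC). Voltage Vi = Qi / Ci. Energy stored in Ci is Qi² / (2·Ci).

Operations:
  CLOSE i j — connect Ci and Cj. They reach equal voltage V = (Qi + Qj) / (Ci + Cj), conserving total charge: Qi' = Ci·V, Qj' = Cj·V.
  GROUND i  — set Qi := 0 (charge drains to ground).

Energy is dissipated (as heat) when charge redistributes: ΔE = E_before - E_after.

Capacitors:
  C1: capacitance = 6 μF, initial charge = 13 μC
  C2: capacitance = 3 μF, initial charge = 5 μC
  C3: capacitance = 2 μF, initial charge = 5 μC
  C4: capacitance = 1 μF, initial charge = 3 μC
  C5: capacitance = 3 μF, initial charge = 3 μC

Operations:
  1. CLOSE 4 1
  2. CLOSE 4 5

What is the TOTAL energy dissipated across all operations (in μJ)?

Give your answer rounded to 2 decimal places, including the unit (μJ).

Initial: C1(6μF, Q=13μC, V=2.17V), C2(3μF, Q=5μC, V=1.67V), C3(2μF, Q=5μC, V=2.50V), C4(1μF, Q=3μC, V=3.00V), C5(3μF, Q=3μC, V=1.00V)
Op 1: CLOSE 4-1: Q_total=16.00, C_total=7.00, V=2.29; Q4=2.29, Q1=13.71; dissipated=0.298
Op 2: CLOSE 4-5: Q_total=5.29, C_total=4.00, V=1.32; Q4=1.32, Q5=3.96; dissipated=0.620
Total dissipated: 0.918 μJ

Answer: 0.92 μJ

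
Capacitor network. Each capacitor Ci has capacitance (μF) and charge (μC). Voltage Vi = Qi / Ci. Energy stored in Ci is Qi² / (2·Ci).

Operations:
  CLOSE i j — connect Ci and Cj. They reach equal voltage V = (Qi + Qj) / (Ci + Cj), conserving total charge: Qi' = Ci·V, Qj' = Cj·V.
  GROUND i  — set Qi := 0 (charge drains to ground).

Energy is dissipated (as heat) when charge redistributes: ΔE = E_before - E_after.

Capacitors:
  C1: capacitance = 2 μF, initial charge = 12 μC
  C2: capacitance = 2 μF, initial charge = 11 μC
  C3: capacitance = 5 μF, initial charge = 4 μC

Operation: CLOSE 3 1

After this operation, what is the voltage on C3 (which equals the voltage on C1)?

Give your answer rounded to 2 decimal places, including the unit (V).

Answer: 2.29 V

Derivation:
Initial: C1(2μF, Q=12μC, V=6.00V), C2(2μF, Q=11μC, V=5.50V), C3(5μF, Q=4μC, V=0.80V)
Op 1: CLOSE 3-1: Q_total=16.00, C_total=7.00, V=2.29; Q3=11.43, Q1=4.57; dissipated=19.314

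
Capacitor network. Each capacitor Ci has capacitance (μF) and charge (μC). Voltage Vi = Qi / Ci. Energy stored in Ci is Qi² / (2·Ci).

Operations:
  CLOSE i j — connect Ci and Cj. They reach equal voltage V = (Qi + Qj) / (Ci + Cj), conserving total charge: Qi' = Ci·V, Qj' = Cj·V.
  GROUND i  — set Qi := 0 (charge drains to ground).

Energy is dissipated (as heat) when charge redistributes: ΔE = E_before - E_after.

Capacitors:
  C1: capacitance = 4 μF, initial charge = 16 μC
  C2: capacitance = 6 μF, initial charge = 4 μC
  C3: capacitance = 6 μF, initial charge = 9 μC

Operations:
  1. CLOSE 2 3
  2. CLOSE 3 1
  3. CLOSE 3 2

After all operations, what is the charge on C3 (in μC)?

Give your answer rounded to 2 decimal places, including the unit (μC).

Initial: C1(4μF, Q=16μC, V=4.00V), C2(6μF, Q=4μC, V=0.67V), C3(6μF, Q=9μC, V=1.50V)
Op 1: CLOSE 2-3: Q_total=13.00, C_total=12.00, V=1.08; Q2=6.50, Q3=6.50; dissipated=1.042
Op 2: CLOSE 3-1: Q_total=22.50, C_total=10.00, V=2.25; Q3=13.50, Q1=9.00; dissipated=10.208
Op 3: CLOSE 3-2: Q_total=20.00, C_total=12.00, V=1.67; Q3=10.00, Q2=10.00; dissipated=2.042
Final charges: Q1=9.00, Q2=10.00, Q3=10.00

Answer: 10.00 μC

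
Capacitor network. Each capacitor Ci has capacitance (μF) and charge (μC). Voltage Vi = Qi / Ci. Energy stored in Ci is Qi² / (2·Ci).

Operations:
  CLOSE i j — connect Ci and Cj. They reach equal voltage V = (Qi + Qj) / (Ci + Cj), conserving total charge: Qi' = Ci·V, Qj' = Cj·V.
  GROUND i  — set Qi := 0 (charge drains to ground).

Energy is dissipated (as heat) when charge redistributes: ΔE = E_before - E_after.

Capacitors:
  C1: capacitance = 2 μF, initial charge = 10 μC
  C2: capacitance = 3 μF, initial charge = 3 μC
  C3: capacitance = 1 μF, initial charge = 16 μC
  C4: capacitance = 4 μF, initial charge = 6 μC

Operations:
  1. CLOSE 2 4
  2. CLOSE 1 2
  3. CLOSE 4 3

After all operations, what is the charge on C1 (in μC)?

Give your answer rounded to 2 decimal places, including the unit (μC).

Initial: C1(2μF, Q=10μC, V=5.00V), C2(3μF, Q=3μC, V=1.00V), C3(1μF, Q=16μC, V=16.00V), C4(4μF, Q=6μC, V=1.50V)
Op 1: CLOSE 2-4: Q_total=9.00, C_total=7.00, V=1.29; Q2=3.86, Q4=5.14; dissipated=0.214
Op 2: CLOSE 1-2: Q_total=13.86, C_total=5.00, V=2.77; Q1=5.54, Q2=8.31; dissipated=8.278
Op 3: CLOSE 4-3: Q_total=21.14, C_total=5.00, V=4.23; Q4=16.91, Q3=4.23; dissipated=86.604
Final charges: Q1=5.54, Q2=8.31, Q3=4.23, Q4=16.91

Answer: 5.54 μC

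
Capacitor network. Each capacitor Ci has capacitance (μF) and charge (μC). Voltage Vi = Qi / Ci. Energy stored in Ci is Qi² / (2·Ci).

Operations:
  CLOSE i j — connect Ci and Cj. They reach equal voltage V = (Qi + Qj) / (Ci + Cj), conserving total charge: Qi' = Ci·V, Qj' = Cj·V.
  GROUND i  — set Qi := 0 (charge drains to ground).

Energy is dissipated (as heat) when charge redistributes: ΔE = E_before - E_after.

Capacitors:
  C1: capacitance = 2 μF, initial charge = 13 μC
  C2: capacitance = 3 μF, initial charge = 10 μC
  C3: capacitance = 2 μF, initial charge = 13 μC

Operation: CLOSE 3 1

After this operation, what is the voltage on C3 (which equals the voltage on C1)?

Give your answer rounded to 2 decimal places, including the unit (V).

Initial: C1(2μF, Q=13μC, V=6.50V), C2(3μF, Q=10μC, V=3.33V), C3(2μF, Q=13μC, V=6.50V)
Op 1: CLOSE 3-1: Q_total=26.00, C_total=4.00, V=6.50; Q3=13.00, Q1=13.00; dissipated=0.000

Answer: 6.50 V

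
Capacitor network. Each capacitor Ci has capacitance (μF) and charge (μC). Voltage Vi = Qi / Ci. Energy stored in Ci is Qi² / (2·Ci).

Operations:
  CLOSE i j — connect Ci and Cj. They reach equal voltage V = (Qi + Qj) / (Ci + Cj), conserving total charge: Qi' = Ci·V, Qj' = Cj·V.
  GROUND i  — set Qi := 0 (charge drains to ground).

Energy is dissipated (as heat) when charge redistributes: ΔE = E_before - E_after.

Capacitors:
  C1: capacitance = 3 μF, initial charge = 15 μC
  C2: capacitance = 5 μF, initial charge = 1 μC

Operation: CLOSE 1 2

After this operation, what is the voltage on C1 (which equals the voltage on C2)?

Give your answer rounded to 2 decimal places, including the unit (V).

Initial: C1(3μF, Q=15μC, V=5.00V), C2(5μF, Q=1μC, V=0.20V)
Op 1: CLOSE 1-2: Q_total=16.00, C_total=8.00, V=2.00; Q1=6.00, Q2=10.00; dissipated=21.600

Answer: 2.00 V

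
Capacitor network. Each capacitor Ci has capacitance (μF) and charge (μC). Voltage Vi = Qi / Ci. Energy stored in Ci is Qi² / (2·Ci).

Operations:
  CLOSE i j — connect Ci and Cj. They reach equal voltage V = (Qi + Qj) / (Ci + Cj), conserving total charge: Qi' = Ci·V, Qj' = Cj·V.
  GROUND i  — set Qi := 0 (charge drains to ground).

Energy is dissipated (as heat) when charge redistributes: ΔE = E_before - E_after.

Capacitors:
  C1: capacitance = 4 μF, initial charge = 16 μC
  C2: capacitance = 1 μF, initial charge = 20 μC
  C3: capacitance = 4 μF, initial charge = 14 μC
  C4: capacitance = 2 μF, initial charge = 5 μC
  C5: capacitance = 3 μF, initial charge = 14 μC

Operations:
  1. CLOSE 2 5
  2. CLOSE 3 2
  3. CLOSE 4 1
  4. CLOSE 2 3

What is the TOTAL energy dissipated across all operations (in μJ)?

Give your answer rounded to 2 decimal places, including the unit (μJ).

Initial: C1(4μF, Q=16μC, V=4.00V), C2(1μF, Q=20μC, V=20.00V), C3(4μF, Q=14μC, V=3.50V), C4(2μF, Q=5μC, V=2.50V), C5(3μF, Q=14μC, V=4.67V)
Op 1: CLOSE 2-5: Q_total=34.00, C_total=4.00, V=8.50; Q2=8.50, Q5=25.50; dissipated=88.167
Op 2: CLOSE 3-2: Q_total=22.50, C_total=5.00, V=4.50; Q3=18.00, Q2=4.50; dissipated=10.000
Op 3: CLOSE 4-1: Q_total=21.00, C_total=6.00, V=3.50; Q4=7.00, Q1=14.00; dissipated=1.500
Op 4: CLOSE 2-3: Q_total=22.50, C_total=5.00, V=4.50; Q2=4.50, Q3=18.00; dissipated=0.000
Total dissipated: 99.667 μJ

Answer: 99.67 μJ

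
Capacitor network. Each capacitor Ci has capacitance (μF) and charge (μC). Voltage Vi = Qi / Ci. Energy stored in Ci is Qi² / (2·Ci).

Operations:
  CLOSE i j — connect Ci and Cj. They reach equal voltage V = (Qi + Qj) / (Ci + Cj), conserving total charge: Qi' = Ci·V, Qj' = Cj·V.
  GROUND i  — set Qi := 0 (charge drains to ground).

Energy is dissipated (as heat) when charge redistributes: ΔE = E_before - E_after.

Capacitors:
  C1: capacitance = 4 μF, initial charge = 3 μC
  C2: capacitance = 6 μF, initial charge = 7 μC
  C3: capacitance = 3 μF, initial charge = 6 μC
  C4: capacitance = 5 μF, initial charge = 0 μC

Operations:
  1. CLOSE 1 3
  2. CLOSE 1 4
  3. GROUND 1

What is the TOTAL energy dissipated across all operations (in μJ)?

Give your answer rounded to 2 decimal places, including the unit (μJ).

Initial: C1(4μF, Q=3μC, V=0.75V), C2(6μF, Q=7μC, V=1.17V), C3(3μF, Q=6μC, V=2.00V), C4(5μF, Q=0μC, V=0.00V)
Op 1: CLOSE 1-3: Q_total=9.00, C_total=7.00, V=1.29; Q1=5.14, Q3=3.86; dissipated=1.339
Op 2: CLOSE 1-4: Q_total=5.14, C_total=9.00, V=0.57; Q1=2.29, Q4=2.86; dissipated=1.837
Op 3: GROUND 1: Q1=0; energy lost=0.653
Total dissipated: 3.829 μJ

Answer: 3.83 μJ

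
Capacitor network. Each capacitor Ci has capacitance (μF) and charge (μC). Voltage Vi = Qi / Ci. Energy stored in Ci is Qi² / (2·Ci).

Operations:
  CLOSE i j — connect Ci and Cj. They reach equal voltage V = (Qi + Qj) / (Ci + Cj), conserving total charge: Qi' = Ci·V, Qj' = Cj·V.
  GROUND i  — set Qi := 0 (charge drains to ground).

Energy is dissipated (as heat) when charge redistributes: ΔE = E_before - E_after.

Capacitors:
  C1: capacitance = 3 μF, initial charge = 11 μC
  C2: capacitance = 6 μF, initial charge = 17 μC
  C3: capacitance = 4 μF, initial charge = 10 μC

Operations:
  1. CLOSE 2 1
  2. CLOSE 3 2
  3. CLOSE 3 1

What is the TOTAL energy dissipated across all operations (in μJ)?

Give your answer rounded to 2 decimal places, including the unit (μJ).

Initial: C1(3μF, Q=11μC, V=3.67V), C2(6μF, Q=17μC, V=2.83V), C3(4μF, Q=10μC, V=2.50V)
Op 1: CLOSE 2-1: Q_total=28.00, C_total=9.00, V=3.11; Q2=18.67, Q1=9.33; dissipated=0.694
Op 2: CLOSE 3-2: Q_total=28.67, C_total=10.00, V=2.87; Q3=11.47, Q2=17.20; dissipated=0.448
Op 3: CLOSE 3-1: Q_total=20.80, C_total=7.00, V=2.97; Q3=11.89, Q1=8.91; dissipated=0.051
Total dissipated: 1.194 μJ

Answer: 1.19 μJ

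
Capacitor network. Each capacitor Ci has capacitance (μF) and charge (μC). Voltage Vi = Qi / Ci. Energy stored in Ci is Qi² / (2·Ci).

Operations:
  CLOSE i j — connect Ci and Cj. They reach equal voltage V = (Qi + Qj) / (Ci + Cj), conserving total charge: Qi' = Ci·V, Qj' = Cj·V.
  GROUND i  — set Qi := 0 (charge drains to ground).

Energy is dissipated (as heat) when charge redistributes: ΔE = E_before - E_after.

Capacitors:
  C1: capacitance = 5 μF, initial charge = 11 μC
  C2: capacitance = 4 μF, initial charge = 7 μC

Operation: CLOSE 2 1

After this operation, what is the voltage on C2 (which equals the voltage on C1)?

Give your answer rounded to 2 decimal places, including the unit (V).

Initial: C1(5μF, Q=11μC, V=2.20V), C2(4μF, Q=7μC, V=1.75V)
Op 1: CLOSE 2-1: Q_total=18.00, C_total=9.00, V=2.00; Q2=8.00, Q1=10.00; dissipated=0.225

Answer: 2.00 V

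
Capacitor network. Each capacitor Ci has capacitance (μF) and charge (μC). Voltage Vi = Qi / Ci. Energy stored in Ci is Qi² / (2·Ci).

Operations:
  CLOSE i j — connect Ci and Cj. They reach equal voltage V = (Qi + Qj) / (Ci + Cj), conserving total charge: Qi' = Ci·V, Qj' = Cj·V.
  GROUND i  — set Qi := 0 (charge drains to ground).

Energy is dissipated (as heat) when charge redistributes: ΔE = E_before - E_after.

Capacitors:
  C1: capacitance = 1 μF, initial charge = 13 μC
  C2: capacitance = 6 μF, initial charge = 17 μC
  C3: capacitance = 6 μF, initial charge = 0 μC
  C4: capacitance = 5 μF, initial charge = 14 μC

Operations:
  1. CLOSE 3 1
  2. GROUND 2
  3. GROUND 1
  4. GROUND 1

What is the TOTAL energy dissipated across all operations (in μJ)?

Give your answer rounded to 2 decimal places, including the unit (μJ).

Answer: 98.24 μJ

Derivation:
Initial: C1(1μF, Q=13μC, V=13.00V), C2(6μF, Q=17μC, V=2.83V), C3(6μF, Q=0μC, V=0.00V), C4(5μF, Q=14μC, V=2.80V)
Op 1: CLOSE 3-1: Q_total=13.00, C_total=7.00, V=1.86; Q3=11.14, Q1=1.86; dissipated=72.429
Op 2: GROUND 2: Q2=0; energy lost=24.083
Op 3: GROUND 1: Q1=0; energy lost=1.724
Op 4: GROUND 1: Q1=0; energy lost=0.000
Total dissipated: 98.236 μJ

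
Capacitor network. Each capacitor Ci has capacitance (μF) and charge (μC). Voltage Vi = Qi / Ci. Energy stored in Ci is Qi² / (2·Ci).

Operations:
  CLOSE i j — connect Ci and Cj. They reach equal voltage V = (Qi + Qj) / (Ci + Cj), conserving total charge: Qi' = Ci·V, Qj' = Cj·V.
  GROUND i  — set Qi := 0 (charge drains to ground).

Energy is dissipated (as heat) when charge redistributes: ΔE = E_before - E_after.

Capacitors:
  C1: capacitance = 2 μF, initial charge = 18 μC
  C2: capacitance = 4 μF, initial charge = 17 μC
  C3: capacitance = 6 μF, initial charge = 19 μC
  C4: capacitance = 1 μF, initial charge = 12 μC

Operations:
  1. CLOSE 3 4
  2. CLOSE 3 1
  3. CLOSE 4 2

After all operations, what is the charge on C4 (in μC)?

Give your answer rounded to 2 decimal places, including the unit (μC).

Answer: 4.29 μC

Derivation:
Initial: C1(2μF, Q=18μC, V=9.00V), C2(4μF, Q=17μC, V=4.25V), C3(6μF, Q=19μC, V=3.17V), C4(1μF, Q=12μC, V=12.00V)
Op 1: CLOSE 3-4: Q_total=31.00, C_total=7.00, V=4.43; Q3=26.57, Q4=4.43; dissipated=33.440
Op 2: CLOSE 3-1: Q_total=44.57, C_total=8.00, V=5.57; Q3=33.43, Q1=11.14; dissipated=15.673
Op 3: CLOSE 4-2: Q_total=21.43, C_total=5.00, V=4.29; Q4=4.29, Q2=17.14; dissipated=0.013
Final charges: Q1=11.14, Q2=17.14, Q3=33.43, Q4=4.29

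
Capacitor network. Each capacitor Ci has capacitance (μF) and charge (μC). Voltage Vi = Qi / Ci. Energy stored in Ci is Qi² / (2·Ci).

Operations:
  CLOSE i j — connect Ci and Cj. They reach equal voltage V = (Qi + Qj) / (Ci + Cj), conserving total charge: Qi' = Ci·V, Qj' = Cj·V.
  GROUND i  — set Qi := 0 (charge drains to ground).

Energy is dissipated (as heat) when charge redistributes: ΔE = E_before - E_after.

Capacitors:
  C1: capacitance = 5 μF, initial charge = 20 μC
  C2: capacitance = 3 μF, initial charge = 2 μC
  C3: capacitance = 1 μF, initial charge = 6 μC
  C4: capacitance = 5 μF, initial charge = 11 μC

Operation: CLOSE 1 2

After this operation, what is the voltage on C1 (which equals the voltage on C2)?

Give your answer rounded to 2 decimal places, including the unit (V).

Answer: 2.75 V

Derivation:
Initial: C1(5μF, Q=20μC, V=4.00V), C2(3μF, Q=2μC, V=0.67V), C3(1μF, Q=6μC, V=6.00V), C4(5μF, Q=11μC, V=2.20V)
Op 1: CLOSE 1-2: Q_total=22.00, C_total=8.00, V=2.75; Q1=13.75, Q2=8.25; dissipated=10.417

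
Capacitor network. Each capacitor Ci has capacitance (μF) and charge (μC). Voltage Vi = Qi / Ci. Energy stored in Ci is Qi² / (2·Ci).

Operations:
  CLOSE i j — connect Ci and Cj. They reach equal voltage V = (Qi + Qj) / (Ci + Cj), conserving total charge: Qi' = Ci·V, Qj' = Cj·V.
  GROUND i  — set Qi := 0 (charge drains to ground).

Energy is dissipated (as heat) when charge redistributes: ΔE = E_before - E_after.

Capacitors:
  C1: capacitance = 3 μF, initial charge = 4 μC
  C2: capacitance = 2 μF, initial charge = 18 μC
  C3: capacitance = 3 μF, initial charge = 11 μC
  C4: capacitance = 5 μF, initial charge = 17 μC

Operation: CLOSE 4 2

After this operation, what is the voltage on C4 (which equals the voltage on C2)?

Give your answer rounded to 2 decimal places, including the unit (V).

Initial: C1(3μF, Q=4μC, V=1.33V), C2(2μF, Q=18μC, V=9.00V), C3(3μF, Q=11μC, V=3.67V), C4(5μF, Q=17μC, V=3.40V)
Op 1: CLOSE 4-2: Q_total=35.00, C_total=7.00, V=5.00; Q4=25.00, Q2=10.00; dissipated=22.400

Answer: 5.00 V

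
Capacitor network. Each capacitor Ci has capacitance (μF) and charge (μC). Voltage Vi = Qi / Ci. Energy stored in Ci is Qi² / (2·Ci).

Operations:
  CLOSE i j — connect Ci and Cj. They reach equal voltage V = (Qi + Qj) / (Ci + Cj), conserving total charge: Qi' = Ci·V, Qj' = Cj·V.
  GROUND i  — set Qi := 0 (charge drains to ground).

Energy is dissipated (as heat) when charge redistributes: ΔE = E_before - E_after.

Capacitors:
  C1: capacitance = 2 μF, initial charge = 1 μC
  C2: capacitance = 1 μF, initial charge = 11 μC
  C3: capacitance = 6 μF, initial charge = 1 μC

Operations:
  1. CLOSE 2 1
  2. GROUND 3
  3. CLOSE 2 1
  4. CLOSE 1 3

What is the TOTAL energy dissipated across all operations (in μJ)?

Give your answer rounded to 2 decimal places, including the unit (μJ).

Initial: C1(2μF, Q=1μC, V=0.50V), C2(1μF, Q=11μC, V=11.00V), C3(6μF, Q=1μC, V=0.17V)
Op 1: CLOSE 2-1: Q_total=12.00, C_total=3.00, V=4.00; Q2=4.00, Q1=8.00; dissipated=36.750
Op 2: GROUND 3: Q3=0; energy lost=0.083
Op 3: CLOSE 2-1: Q_total=12.00, C_total=3.00, V=4.00; Q2=4.00, Q1=8.00; dissipated=0.000
Op 4: CLOSE 1-3: Q_total=8.00, C_total=8.00, V=1.00; Q1=2.00, Q3=6.00; dissipated=12.000
Total dissipated: 48.833 μJ

Answer: 48.83 μJ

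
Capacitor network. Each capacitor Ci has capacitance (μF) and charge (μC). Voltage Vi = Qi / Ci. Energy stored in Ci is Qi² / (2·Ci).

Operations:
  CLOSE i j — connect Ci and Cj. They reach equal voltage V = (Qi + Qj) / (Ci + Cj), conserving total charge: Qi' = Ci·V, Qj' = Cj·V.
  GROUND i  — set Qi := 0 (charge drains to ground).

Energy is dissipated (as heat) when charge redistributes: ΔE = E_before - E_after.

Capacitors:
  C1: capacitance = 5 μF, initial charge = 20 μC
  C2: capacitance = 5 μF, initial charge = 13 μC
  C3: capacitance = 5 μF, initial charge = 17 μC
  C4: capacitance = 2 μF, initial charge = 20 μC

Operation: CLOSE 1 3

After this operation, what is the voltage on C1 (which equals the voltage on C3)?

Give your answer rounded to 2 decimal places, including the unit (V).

Initial: C1(5μF, Q=20μC, V=4.00V), C2(5μF, Q=13μC, V=2.60V), C3(5μF, Q=17μC, V=3.40V), C4(2μF, Q=20μC, V=10.00V)
Op 1: CLOSE 1-3: Q_total=37.00, C_total=10.00, V=3.70; Q1=18.50, Q3=18.50; dissipated=0.450

Answer: 3.70 V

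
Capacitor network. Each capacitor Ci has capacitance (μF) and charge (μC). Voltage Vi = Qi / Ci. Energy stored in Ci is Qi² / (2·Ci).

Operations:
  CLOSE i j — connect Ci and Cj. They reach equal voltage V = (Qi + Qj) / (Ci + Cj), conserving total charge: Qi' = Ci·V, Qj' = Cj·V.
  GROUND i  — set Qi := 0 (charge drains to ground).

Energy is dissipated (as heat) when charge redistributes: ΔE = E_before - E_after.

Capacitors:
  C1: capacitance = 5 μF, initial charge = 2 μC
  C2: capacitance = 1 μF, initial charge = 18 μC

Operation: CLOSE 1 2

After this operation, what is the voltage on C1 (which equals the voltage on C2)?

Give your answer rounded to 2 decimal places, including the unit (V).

Initial: C1(5μF, Q=2μC, V=0.40V), C2(1μF, Q=18μC, V=18.00V)
Op 1: CLOSE 1-2: Q_total=20.00, C_total=6.00, V=3.33; Q1=16.67, Q2=3.33; dissipated=129.067

Answer: 3.33 V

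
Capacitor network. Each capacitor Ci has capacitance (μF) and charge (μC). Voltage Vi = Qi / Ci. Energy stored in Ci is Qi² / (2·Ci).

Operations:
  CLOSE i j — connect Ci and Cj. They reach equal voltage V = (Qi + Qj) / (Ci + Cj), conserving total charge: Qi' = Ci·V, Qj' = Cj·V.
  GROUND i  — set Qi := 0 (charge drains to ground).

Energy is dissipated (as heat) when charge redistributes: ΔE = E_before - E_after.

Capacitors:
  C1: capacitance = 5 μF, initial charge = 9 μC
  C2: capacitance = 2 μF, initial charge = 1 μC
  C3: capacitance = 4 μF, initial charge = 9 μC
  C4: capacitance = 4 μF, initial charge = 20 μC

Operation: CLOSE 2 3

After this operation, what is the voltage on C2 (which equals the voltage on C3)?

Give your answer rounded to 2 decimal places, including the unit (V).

Initial: C1(5μF, Q=9μC, V=1.80V), C2(2μF, Q=1μC, V=0.50V), C3(4μF, Q=9μC, V=2.25V), C4(4μF, Q=20μC, V=5.00V)
Op 1: CLOSE 2-3: Q_total=10.00, C_total=6.00, V=1.67; Q2=3.33, Q3=6.67; dissipated=2.042

Answer: 1.67 V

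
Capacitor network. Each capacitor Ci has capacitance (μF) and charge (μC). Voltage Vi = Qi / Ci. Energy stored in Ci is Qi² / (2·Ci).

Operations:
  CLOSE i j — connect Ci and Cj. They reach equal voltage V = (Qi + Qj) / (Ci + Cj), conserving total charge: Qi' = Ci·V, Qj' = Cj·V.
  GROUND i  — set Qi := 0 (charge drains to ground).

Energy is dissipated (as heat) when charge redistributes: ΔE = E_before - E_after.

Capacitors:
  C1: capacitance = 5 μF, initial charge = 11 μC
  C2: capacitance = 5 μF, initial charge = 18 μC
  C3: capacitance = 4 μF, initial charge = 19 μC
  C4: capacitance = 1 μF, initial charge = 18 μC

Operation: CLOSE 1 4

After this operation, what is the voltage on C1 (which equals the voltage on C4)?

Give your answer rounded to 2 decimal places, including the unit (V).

Initial: C1(5μF, Q=11μC, V=2.20V), C2(5μF, Q=18μC, V=3.60V), C3(4μF, Q=19μC, V=4.75V), C4(1μF, Q=18μC, V=18.00V)
Op 1: CLOSE 1-4: Q_total=29.00, C_total=6.00, V=4.83; Q1=24.17, Q4=4.83; dissipated=104.017

Answer: 4.83 V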